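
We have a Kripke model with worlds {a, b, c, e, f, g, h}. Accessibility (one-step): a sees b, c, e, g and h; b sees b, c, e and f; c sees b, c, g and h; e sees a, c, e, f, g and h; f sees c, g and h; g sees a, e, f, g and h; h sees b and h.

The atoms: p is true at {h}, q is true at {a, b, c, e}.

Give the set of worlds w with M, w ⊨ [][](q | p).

a: successors {b, c, e, g, h}; [](q | p) there: b:F, c:F, e:F, g:F, h:T. ✗
b: successors {b, c, e, f}; [](q | p) there: b:F, c:F, e:F, f:F. ✗
c: successors {b, c, g, h}; [](q | p) there: b:F, c:F, g:F, h:T. ✗
e: successors {a, c, e, f, g, h}; [](q | p) there: a:F, c:F, e:F, f:F, g:F, h:T. ✗
f: successors {c, g, h}; [](q | p) there: c:F, g:F, h:T. ✗
g: successors {a, e, f, g, h}; [](q | p) there: a:F, e:F, f:F, g:F, h:T. ✗
h: successors {b, h}; [](q | p) there: b:F, h:T. ✗

∅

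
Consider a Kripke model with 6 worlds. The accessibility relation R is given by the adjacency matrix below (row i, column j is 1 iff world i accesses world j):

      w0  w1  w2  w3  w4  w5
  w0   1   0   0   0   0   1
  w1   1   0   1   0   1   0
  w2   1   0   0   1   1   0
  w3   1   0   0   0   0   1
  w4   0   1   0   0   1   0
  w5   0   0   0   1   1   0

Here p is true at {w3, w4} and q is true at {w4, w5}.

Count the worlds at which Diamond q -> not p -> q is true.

w0: Diamond q is T, not p -> q is F. ✗
w1: Diamond q is T, not p -> q is F. ✗
w2: Diamond q is T, not p -> q is F. ✗
w3: Diamond q is T, not p -> q is T. ✓
w4: Diamond q is T, not p -> q is T. ✓
w5: Diamond q is T, not p -> q is T. ✓
Satisfying worlds: {w3, w4, w5}.

3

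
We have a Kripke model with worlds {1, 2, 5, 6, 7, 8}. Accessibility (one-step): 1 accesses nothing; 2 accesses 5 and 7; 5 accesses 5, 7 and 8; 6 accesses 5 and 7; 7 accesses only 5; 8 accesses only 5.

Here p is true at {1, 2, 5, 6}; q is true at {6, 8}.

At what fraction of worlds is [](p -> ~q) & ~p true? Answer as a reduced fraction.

1/3

1: [](p -> ~q) is T, ~p is F. ✗
2: [](p -> ~q) is T, ~p is F. ✗
5: [](p -> ~q) is T, ~p is F. ✗
6: [](p -> ~q) is T, ~p is F. ✗
7: [](p -> ~q) is T, ~p is T. ✓
8: [](p -> ~q) is T, ~p is T. ✓
That's 2 of 6 worlds, so 2/6 = 1/3.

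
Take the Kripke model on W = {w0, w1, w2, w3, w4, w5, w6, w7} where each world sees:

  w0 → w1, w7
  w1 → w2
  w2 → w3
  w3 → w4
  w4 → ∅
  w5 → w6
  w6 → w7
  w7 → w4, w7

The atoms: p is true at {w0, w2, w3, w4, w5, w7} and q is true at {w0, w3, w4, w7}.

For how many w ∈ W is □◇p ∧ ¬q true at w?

w0: □◇p is T, ¬q is F. ✗
w1: □◇p is T, ¬q is T. ✓
w2: □◇p is T, ¬q is T. ✓
w3: □◇p is F, ¬q is F. ✗
w4: □◇p is T, ¬q is F. ✗
w5: □◇p is T, ¬q is T. ✓
w6: □◇p is T, ¬q is T. ✓
w7: □◇p is F, ¬q is F. ✗
Satisfying worlds: {w1, w2, w5, w6}.

4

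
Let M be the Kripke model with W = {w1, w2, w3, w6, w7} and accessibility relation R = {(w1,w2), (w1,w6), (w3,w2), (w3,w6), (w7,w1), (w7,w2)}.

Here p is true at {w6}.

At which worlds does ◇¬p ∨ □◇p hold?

{w1, w2, w3, w6, w7}

w1: ◇¬p is T, □◇p is F. ✓
w2: ◇¬p is F, □◇p is T. ✓
w3: ◇¬p is T, □◇p is F. ✓
w6: ◇¬p is F, □◇p is T. ✓
w7: ◇¬p is T, □◇p is F. ✓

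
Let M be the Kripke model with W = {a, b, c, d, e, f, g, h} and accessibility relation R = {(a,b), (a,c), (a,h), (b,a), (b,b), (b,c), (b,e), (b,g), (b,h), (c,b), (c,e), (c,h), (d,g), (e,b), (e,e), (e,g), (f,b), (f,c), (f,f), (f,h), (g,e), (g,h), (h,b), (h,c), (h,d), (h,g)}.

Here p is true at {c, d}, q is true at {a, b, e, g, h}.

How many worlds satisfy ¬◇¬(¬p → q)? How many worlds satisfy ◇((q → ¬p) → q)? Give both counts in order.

7 and 8

For ¬◇¬(¬p → q):
a: ◇¬(¬p → q) is F. ✓
b: ◇¬(¬p → q) is F. ✓
c: ◇¬(¬p → q) is F. ✓
d: ◇¬(¬p → q) is F. ✓
e: ◇¬(¬p → q) is F. ✓
f: ◇¬(¬p → q) is T. ✗
g: ◇¬(¬p → q) is F. ✓
h: ◇¬(¬p → q) is F. ✓
— 7 worlds.
For ◇((q → ¬p) → q):
a: successors {b, c, h}; (q → ¬p) → q there: b:T, c:F, h:T. ✓
b: successors {a, b, c, e, g, h}; (q → ¬p) → q there: a:T, b:T, c:F, e:T, g:T, h:T. ✓
c: successors {b, e, h}; (q → ¬p) → q there: b:T, e:T, h:T. ✓
d: successors {g}; (q → ¬p) → q there: g:T. ✓
e: successors {b, e, g}; (q → ¬p) → q there: b:T, e:T, g:T. ✓
f: successors {b, c, f, h}; (q → ¬p) → q there: b:T, c:F, f:F, h:T. ✓
g: successors {e, h}; (q → ¬p) → q there: e:T, h:T. ✓
h: successors {b, c, d, g}; (q → ¬p) → q there: b:T, c:F, d:F, g:T. ✓
— 8 worlds.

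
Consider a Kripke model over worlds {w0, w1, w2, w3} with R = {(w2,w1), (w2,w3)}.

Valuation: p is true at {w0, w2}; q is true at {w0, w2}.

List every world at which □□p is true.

w0: no successors, so □□p holds vacuously. ✓
w1: no successors, so □□p holds vacuously. ✓
w2: successors {w1, w3}; □p there: w1:T, w3:T. ✓
w3: no successors, so □□p holds vacuously. ✓

{w0, w1, w2, w3}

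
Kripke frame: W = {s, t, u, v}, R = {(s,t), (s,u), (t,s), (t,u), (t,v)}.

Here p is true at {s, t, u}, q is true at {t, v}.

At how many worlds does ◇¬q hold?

s: successors {t, u}; ¬q there: t:F, u:T. ✓
t: successors {s, u, v}; ¬q there: s:T, u:T, v:F. ✓
u: no successors, so ◇¬q fails. ✗
v: no successors, so ◇¬q fails. ✗
Satisfying worlds: {s, t}.

2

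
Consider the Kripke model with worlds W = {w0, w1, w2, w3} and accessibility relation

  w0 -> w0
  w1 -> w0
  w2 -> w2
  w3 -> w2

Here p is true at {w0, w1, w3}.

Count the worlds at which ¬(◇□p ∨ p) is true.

w0: ◇□p ∨ p is T. ✗
w1: ◇□p ∨ p is T. ✗
w2: ◇□p ∨ p is F. ✓
w3: ◇□p ∨ p is T. ✗
Satisfying worlds: {w2}.

1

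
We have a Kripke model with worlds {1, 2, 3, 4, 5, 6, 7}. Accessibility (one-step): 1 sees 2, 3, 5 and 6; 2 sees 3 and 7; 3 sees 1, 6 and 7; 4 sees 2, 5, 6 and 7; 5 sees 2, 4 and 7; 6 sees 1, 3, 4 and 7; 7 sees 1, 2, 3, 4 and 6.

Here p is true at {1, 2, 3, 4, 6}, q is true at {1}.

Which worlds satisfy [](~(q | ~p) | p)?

1: successors {2, 3, 5, 6}; ~(q | ~p) | p there: 2:T, 3:T, 5:F, 6:T. ✗
2: successors {3, 7}; ~(q | ~p) | p there: 3:T, 7:F. ✗
3: successors {1, 6, 7}; ~(q | ~p) | p there: 1:T, 6:T, 7:F. ✗
4: successors {2, 5, 6, 7}; ~(q | ~p) | p there: 2:T, 5:F, 6:T, 7:F. ✗
5: successors {2, 4, 7}; ~(q | ~p) | p there: 2:T, 4:T, 7:F. ✗
6: successors {1, 3, 4, 7}; ~(q | ~p) | p there: 1:T, 3:T, 4:T, 7:F. ✗
7: successors {1, 2, 3, 4, 6}; ~(q | ~p) | p there: 1:T, 2:T, 3:T, 4:T, 6:T. ✓

{7}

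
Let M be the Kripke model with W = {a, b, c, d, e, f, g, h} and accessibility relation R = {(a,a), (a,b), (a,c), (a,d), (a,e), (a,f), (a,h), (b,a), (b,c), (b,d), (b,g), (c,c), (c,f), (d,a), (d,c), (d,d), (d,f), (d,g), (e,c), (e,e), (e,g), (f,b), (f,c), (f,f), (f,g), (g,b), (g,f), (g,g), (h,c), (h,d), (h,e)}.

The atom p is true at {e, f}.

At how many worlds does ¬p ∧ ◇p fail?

3

a: ¬p is T, ◇p is T. ✓
b: ¬p is T, ◇p is F. ✗
c: ¬p is T, ◇p is T. ✓
d: ¬p is T, ◇p is T. ✓
e: ¬p is F, ◇p is T. ✗
f: ¬p is F, ◇p is T. ✗
g: ¬p is T, ◇p is T. ✓
h: ¬p is T, ◇p is T. ✓
Satisfying worlds: {a, c, d, g, h}.
So ¬p ∧ ◇p fails at the other 3 worlds.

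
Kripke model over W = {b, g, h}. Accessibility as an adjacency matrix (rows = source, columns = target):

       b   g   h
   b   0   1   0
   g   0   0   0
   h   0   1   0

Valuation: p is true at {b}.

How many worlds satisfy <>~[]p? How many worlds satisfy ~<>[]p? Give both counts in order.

0 and 1

For <>~[]p:
b: successors {g}; ~[]p there: g:F. ✗
g: no successors, so <>~[]p fails. ✗
h: successors {g}; ~[]p there: g:F. ✗
— 0 worlds.
For ~<>[]p:
b: <>[]p is T. ✗
g: <>[]p is F. ✓
h: <>[]p is T. ✗
— 1 world.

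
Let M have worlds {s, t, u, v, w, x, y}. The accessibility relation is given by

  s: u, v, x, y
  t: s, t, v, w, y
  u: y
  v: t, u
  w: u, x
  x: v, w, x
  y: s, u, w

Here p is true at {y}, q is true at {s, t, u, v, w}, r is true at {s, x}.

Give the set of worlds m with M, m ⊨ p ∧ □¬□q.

s: p is F, □¬□q is F. ✗
t: p is F, □¬□q is F. ✗
u: p is F, □¬□q is F. ✗
v: p is F, □¬□q is T. ✗
w: p is F, □¬□q is T. ✗
x: p is F, □¬□q is F. ✗
y: p is T, □¬□q is T. ✓

{y}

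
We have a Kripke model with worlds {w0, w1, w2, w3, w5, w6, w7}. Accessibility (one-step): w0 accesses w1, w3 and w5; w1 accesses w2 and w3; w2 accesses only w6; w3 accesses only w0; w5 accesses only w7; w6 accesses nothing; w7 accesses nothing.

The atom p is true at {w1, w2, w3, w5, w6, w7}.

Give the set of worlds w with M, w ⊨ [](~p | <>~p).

{w3, w6, w7}

w0: successors {w1, w3, w5}; ~p | <>~p there: w1:F, w3:T, w5:F. ✗
w1: successors {w2, w3}; ~p | <>~p there: w2:F, w3:T. ✗
w2: successors {w6}; ~p | <>~p there: w6:F. ✗
w3: successors {w0}; ~p | <>~p there: w0:T. ✓
w5: successors {w7}; ~p | <>~p there: w7:F. ✗
w6: no successors, so [](~p | <>~p) holds vacuously. ✓
w7: no successors, so [](~p | <>~p) holds vacuously. ✓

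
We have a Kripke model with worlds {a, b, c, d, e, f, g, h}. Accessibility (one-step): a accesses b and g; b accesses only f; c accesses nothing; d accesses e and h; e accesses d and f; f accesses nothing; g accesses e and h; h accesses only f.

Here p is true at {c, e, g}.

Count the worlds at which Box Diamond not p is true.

a: successors {b, g}; Diamond not p there: b:T, g:T. ✓
b: successors {f}; Diamond not p there: f:F. ✗
c: no successors, so Box Diamond not p holds vacuously. ✓
d: successors {e, h}; Diamond not p there: e:T, h:T. ✓
e: successors {d, f}; Diamond not p there: d:T, f:F. ✗
f: no successors, so Box Diamond not p holds vacuously. ✓
g: successors {e, h}; Diamond not p there: e:T, h:T. ✓
h: successors {f}; Diamond not p there: f:F. ✗
Satisfying worlds: {a, c, d, f, g}.

5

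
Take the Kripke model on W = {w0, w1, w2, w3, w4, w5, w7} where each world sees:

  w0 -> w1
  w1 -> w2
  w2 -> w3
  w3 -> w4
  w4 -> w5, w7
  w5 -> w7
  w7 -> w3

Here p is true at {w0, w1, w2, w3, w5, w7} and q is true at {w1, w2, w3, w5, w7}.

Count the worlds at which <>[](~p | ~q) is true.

w0: successors {w1}; [](~p | ~q) there: w1:F. ✗
w1: successors {w2}; [](~p | ~q) there: w2:F. ✗
w2: successors {w3}; [](~p | ~q) there: w3:T. ✓
w3: successors {w4}; [](~p | ~q) there: w4:F. ✗
w4: successors {w5, w7}; [](~p | ~q) there: w5:F, w7:F. ✗
w5: successors {w7}; [](~p | ~q) there: w7:F. ✗
w7: successors {w3}; [](~p | ~q) there: w3:T. ✓
Satisfying worlds: {w2, w7}.

2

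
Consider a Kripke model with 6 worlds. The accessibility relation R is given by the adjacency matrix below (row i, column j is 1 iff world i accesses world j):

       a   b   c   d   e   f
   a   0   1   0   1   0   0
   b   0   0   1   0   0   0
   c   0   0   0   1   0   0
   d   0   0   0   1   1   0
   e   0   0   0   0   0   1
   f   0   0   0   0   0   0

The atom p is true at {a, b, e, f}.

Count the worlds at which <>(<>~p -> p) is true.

3

a: successors {b, d}; <>~p -> p there: b:T, d:F. ✓
b: successors {c}; <>~p -> p there: c:F. ✗
c: successors {d}; <>~p -> p there: d:F. ✗
d: successors {d, e}; <>~p -> p there: d:F, e:T. ✓
e: successors {f}; <>~p -> p there: f:T. ✓
f: no successors, so <>(<>~p -> p) fails. ✗
Satisfying worlds: {a, d, e}.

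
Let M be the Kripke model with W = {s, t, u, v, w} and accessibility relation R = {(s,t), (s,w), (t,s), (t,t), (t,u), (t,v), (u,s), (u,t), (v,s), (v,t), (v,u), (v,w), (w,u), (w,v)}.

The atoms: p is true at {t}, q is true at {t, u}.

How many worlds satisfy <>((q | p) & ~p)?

3

s: successors {t, w}; (q | p) & ~p there: t:F, w:F. ✗
t: successors {s, t, u, v}; (q | p) & ~p there: s:F, t:F, u:T, v:F. ✓
u: successors {s, t}; (q | p) & ~p there: s:F, t:F. ✗
v: successors {s, t, u, w}; (q | p) & ~p there: s:F, t:F, u:T, w:F. ✓
w: successors {u, v}; (q | p) & ~p there: u:T, v:F. ✓
Satisfying worlds: {t, v, w}.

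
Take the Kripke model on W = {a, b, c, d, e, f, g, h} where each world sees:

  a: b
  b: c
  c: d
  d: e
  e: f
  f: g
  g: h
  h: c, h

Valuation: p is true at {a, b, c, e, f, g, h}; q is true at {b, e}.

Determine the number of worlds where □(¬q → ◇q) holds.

3

a: successors {b}; ¬q → ◇q there: b:T. ✓
b: successors {c}; ¬q → ◇q there: c:F. ✗
c: successors {d}; ¬q → ◇q there: d:T. ✓
d: successors {e}; ¬q → ◇q there: e:T. ✓
e: successors {f}; ¬q → ◇q there: f:F. ✗
f: successors {g}; ¬q → ◇q there: g:F. ✗
g: successors {h}; ¬q → ◇q there: h:F. ✗
h: successors {c, h}; ¬q → ◇q there: c:F, h:F. ✗
Satisfying worlds: {a, c, d}.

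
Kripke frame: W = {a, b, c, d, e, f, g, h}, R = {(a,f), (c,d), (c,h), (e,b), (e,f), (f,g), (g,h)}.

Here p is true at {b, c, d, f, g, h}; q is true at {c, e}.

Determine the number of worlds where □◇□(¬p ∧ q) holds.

4

a: successors {f}; ◇□(¬p ∧ q) there: f:F. ✗
b: no successors, so □◇□(¬p ∧ q) holds vacuously. ✓
c: successors {d, h}; ◇□(¬p ∧ q) there: d:F, h:F. ✗
d: no successors, so □◇□(¬p ∧ q) holds vacuously. ✓
e: successors {b, f}; ◇□(¬p ∧ q) there: b:F, f:F. ✗
f: successors {g}; ◇□(¬p ∧ q) there: g:T. ✓
g: successors {h}; ◇□(¬p ∧ q) there: h:F. ✗
h: no successors, so □◇□(¬p ∧ q) holds vacuously. ✓
Satisfying worlds: {b, d, f, h}.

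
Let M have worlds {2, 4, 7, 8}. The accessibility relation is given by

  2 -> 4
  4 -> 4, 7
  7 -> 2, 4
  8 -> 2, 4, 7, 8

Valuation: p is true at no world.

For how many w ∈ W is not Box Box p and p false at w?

4

2: not Box Box p is T, p is F. ✗
4: not Box Box p is T, p is F. ✗
7: not Box Box p is T, p is F. ✗
8: not Box Box p is T, p is F. ✗
Satisfying worlds: ∅.
So not Box Box p and p fails at the other 4 worlds.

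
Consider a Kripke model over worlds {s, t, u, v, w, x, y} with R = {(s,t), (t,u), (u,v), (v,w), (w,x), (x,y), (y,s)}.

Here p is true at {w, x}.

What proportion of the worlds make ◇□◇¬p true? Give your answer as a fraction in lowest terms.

5/7

s: successors {t}; □◇¬p there: t:T. ✓
t: successors {u}; □◇¬p there: u:F. ✗
u: successors {v}; □◇¬p there: v:F. ✗
v: successors {w}; □◇¬p there: w:T. ✓
w: successors {x}; □◇¬p there: x:T. ✓
x: successors {y}; □◇¬p there: y:T. ✓
y: successors {s}; □◇¬p there: s:T. ✓
That's 5 of 7 worlds, so 5/7.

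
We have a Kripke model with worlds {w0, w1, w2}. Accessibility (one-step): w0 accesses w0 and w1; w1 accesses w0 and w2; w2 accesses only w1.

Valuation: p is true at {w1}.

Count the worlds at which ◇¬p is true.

2

w0: successors {w0, w1}; ¬p there: w0:T, w1:F. ✓
w1: successors {w0, w2}; ¬p there: w0:T, w2:T. ✓
w2: successors {w1}; ¬p there: w1:F. ✗
Satisfying worlds: {w0, w1}.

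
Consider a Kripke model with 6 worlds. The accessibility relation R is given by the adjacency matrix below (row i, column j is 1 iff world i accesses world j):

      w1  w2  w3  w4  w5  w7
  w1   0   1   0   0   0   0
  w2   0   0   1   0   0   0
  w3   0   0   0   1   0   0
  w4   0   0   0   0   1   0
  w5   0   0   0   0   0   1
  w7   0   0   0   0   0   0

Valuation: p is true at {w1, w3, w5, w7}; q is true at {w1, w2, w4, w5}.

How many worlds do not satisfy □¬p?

w1: successors {w2}; ¬p there: w2:T. ✓
w2: successors {w3}; ¬p there: w3:F. ✗
w3: successors {w4}; ¬p there: w4:T. ✓
w4: successors {w5}; ¬p there: w5:F. ✗
w5: successors {w7}; ¬p there: w7:F. ✗
w7: no successors, so □¬p holds vacuously. ✓
Satisfying worlds: {w1, w3, w7}.
So □¬p fails at the other 3 worlds.

3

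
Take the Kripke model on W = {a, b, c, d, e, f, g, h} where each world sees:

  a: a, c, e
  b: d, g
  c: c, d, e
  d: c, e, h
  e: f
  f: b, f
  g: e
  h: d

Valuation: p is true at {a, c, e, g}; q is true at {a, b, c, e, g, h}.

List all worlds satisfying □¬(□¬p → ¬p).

a: successors {a, c, e}; ¬(□¬p → ¬p) there: a:F, c:F, e:T. ✗
b: successors {d, g}; ¬(□¬p → ¬p) there: d:F, g:F. ✗
c: successors {c, d, e}; ¬(□¬p → ¬p) there: c:F, d:F, e:T. ✗
d: successors {c, e, h}; ¬(□¬p → ¬p) there: c:F, e:T, h:F. ✗
e: successors {f}; ¬(□¬p → ¬p) there: f:F. ✗
f: successors {b, f}; ¬(□¬p → ¬p) there: b:F, f:F. ✗
g: successors {e}; ¬(□¬p → ¬p) there: e:T. ✓
h: successors {d}; ¬(□¬p → ¬p) there: d:F. ✗

{g}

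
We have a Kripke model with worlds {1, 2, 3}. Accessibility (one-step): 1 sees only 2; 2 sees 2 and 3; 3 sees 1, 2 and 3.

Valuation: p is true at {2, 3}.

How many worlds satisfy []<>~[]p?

1: successors {2}; <>~[]p there: 2:T. ✓
2: successors {2, 3}; <>~[]p there: 2:T, 3:T. ✓
3: successors {1, 2, 3}; <>~[]p there: 1:F, 2:T, 3:T. ✗
Satisfying worlds: {1, 2}.

2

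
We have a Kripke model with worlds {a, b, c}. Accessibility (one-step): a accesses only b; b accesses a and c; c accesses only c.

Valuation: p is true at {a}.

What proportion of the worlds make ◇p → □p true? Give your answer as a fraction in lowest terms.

a: ◇p is F, □p is F. ✓
b: ◇p is T, □p is F. ✗
c: ◇p is F, □p is F. ✓
That's 2 of 3 worlds, so 2/3.

2/3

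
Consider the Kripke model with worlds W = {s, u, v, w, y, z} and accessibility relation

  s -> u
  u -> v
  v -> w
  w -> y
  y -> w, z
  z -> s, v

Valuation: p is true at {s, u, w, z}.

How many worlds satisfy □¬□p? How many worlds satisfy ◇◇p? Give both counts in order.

3 and 4

For □¬□p:
s: successors {u}; ¬□p there: u:T. ✓
u: successors {v}; ¬□p there: v:F. ✗
v: successors {w}; ¬□p there: w:T. ✓
w: successors {y}; ¬□p there: y:F. ✗
y: successors {w, z}; ¬□p there: w:T, z:T. ✓
z: successors {s, v}; ¬□p there: s:F, v:F. ✗
— 3 worlds.
For ◇◇p:
s: successors {u}; ◇p there: u:F. ✗
u: successors {v}; ◇p there: v:T. ✓
v: successors {w}; ◇p there: w:F. ✗
w: successors {y}; ◇p there: y:T. ✓
y: successors {w, z}; ◇p there: w:F, z:T. ✓
z: successors {s, v}; ◇p there: s:T, v:T. ✓
— 4 worlds.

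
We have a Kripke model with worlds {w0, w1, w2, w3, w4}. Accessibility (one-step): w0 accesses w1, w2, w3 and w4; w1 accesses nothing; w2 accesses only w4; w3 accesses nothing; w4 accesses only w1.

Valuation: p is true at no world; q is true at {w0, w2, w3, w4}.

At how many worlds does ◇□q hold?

2

w0: successors {w1, w2, w3, w4}; □q there: w1:T, w2:T, w3:T, w4:F. ✓
w1: no successors, so ◇□q fails. ✗
w2: successors {w4}; □q there: w4:F. ✗
w3: no successors, so ◇□q fails. ✗
w4: successors {w1}; □q there: w1:T. ✓
Satisfying worlds: {w0, w4}.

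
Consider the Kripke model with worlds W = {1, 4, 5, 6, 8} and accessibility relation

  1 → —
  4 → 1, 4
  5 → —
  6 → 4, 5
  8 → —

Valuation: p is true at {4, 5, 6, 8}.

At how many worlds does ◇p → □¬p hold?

1: ◇p is F, □¬p is T. ✓
4: ◇p is T, □¬p is F. ✗
5: ◇p is F, □¬p is T. ✓
6: ◇p is T, □¬p is F. ✗
8: ◇p is F, □¬p is T. ✓
Satisfying worlds: {1, 5, 8}.

3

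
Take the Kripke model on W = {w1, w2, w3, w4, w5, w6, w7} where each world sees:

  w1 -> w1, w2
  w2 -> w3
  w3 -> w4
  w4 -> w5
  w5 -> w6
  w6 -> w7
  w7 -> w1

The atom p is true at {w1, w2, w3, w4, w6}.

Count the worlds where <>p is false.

2

w1: successors {w1, w2}; p there: w1:T, w2:T. ✓
w2: successors {w3}; p there: w3:T. ✓
w3: successors {w4}; p there: w4:T. ✓
w4: successors {w5}; p there: w5:F. ✗
w5: successors {w6}; p there: w6:T. ✓
w6: successors {w7}; p there: w7:F. ✗
w7: successors {w1}; p there: w1:T. ✓
Satisfying worlds: {w1, w2, w3, w5, w7}.
So <>p fails at the other 2 worlds.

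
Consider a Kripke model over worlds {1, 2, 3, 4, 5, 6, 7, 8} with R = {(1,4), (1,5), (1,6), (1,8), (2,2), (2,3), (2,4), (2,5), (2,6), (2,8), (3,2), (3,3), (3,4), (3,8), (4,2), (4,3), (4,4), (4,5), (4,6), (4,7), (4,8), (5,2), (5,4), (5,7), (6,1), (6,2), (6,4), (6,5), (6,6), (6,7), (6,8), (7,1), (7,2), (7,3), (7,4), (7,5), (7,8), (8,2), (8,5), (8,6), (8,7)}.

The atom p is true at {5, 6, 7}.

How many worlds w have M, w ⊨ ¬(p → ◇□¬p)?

2

1: p → ◇□¬p is T. ✗
2: p → ◇□¬p is T. ✗
3: p → ◇□¬p is T. ✗
4: p → ◇□¬p is T. ✗
5: p → ◇□¬p is F. ✓
6: p → ◇□¬p is F. ✓
7: p → ◇□¬p is T. ✗
8: p → ◇□¬p is T. ✗
Satisfying worlds: {5, 6}.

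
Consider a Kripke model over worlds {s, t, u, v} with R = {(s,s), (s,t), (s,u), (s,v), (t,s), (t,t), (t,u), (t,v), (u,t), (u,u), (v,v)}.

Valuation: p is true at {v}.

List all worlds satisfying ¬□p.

{s, t, u}

s: □p is F. ✓
t: □p is F. ✓
u: □p is F. ✓
v: □p is T. ✗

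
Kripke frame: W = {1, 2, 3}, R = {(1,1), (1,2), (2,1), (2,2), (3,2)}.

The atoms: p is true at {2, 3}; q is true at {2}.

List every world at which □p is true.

1: successors {1, 2}; p there: 1:F, 2:T. ✗
2: successors {1, 2}; p there: 1:F, 2:T. ✗
3: successors {2}; p there: 2:T. ✓

{3}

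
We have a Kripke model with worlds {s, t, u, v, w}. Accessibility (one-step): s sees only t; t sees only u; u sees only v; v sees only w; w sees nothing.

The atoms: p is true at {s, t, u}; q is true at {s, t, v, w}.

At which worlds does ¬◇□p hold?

{t, u, w}

s: ◇□p is T. ✗
t: ◇□p is F. ✓
u: ◇□p is F. ✓
v: ◇□p is T. ✗
w: ◇□p is F. ✓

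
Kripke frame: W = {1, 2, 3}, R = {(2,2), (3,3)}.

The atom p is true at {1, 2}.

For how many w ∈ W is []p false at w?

1

1: no successors, so []p holds vacuously. ✓
2: successors {2}; p there: 2:T. ✓
3: successors {3}; p there: 3:F. ✗
Satisfying worlds: {1, 2}.
So []p fails at the other 1 world.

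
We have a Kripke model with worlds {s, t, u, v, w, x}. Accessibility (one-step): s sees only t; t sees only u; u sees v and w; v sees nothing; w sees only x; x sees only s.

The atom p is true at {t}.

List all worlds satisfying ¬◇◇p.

{s, t, u, v, w}

s: ◇◇p is F. ✓
t: ◇◇p is F. ✓
u: ◇◇p is F. ✓
v: ◇◇p is F. ✓
w: ◇◇p is F. ✓
x: ◇◇p is T. ✗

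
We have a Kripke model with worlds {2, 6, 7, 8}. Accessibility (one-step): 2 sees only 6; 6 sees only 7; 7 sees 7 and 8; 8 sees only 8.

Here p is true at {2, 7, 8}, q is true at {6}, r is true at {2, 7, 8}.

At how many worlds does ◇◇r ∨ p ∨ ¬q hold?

4

2: ◇◇r is T, p ∨ ¬q is T. ✓
6: ◇◇r is T, p ∨ ¬q is F. ✓
7: ◇◇r is T, p ∨ ¬q is T. ✓
8: ◇◇r is T, p ∨ ¬q is T. ✓
Satisfying worlds: {2, 6, 7, 8}.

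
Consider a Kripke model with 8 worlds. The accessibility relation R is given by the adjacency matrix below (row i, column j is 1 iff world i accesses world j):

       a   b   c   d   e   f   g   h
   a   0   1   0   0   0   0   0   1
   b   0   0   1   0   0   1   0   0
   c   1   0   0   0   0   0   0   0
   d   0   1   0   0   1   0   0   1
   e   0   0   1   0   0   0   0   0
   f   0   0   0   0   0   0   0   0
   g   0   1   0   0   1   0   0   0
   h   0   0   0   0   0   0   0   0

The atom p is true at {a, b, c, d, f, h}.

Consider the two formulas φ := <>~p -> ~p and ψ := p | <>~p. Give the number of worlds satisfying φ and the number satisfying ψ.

7 and 7

For <>~p -> ~p:
a: <>~p is F, ~p is F. ✓
b: <>~p is F, ~p is F. ✓
c: <>~p is F, ~p is F. ✓
d: <>~p is T, ~p is F. ✗
e: <>~p is F, ~p is T. ✓
f: <>~p is F, ~p is F. ✓
g: <>~p is T, ~p is T. ✓
h: <>~p is F, ~p is F. ✓
— 7 worlds.
For p | <>~p:
a: p is T, <>~p is F. ✓
b: p is T, <>~p is F. ✓
c: p is T, <>~p is F. ✓
d: p is T, <>~p is T. ✓
e: p is F, <>~p is F. ✗
f: p is T, <>~p is F. ✓
g: p is F, <>~p is T. ✓
h: p is T, <>~p is F. ✓
— 7 worlds.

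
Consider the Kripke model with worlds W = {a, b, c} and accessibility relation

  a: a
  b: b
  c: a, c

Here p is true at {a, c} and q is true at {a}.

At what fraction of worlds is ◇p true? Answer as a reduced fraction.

a: successors {a}; p there: a:T. ✓
b: successors {b}; p there: b:F. ✗
c: successors {a, c}; p there: a:T, c:T. ✓
That's 2 of 3 worlds, so 2/3.

2/3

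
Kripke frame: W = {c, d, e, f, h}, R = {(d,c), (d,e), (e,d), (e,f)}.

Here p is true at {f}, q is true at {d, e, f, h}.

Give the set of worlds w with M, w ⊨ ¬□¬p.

c: □¬p is T. ✗
d: □¬p is T. ✗
e: □¬p is F. ✓
f: □¬p is T. ✗
h: □¬p is T. ✗

{e}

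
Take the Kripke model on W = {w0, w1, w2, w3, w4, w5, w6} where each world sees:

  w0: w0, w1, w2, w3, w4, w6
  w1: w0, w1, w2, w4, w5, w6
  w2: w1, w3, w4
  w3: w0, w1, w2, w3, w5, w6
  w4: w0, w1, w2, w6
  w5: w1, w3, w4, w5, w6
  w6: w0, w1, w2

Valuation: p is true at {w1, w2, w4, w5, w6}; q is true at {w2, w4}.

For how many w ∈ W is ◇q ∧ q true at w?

w0: ◇q is T, q is F. ✗
w1: ◇q is T, q is F. ✗
w2: ◇q is T, q is T. ✓
w3: ◇q is T, q is F. ✗
w4: ◇q is T, q is T. ✓
w5: ◇q is T, q is F. ✗
w6: ◇q is T, q is F. ✗
Satisfying worlds: {w2, w4}.

2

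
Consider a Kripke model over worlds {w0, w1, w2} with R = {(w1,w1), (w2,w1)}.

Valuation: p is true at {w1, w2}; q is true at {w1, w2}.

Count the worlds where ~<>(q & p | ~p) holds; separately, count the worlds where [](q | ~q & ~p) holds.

1 and 3

For ~<>(q & p | ~p):
w0: <>(q & p | ~p) is F. ✓
w1: <>(q & p | ~p) is T. ✗
w2: <>(q & p | ~p) is T. ✗
— 1 world.
For [](q | ~q & ~p):
w0: no successors, so [](q | ~q & ~p) holds vacuously. ✓
w1: successors {w1}; q | ~q & ~p there: w1:T. ✓
w2: successors {w1}; q | ~q & ~p there: w1:T. ✓
— 3 worlds.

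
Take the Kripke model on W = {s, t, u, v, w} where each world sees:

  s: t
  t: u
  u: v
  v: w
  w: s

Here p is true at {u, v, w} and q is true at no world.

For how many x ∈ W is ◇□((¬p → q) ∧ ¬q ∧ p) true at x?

s: successors {t}; □((¬p → q) ∧ ¬q ∧ p) there: t:T. ✓
t: successors {u}; □((¬p → q) ∧ ¬q ∧ p) there: u:T. ✓
u: successors {v}; □((¬p → q) ∧ ¬q ∧ p) there: v:T. ✓
v: successors {w}; □((¬p → q) ∧ ¬q ∧ p) there: w:F. ✗
w: successors {s}; □((¬p → q) ∧ ¬q ∧ p) there: s:F. ✗
Satisfying worlds: {s, t, u}.

3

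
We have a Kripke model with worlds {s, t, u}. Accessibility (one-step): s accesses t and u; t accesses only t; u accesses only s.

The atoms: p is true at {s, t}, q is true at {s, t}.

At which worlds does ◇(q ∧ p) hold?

s: successors {t, u}; q ∧ p there: t:T, u:F. ✓
t: successors {t}; q ∧ p there: t:T. ✓
u: successors {s}; q ∧ p there: s:T. ✓

{s, t, u}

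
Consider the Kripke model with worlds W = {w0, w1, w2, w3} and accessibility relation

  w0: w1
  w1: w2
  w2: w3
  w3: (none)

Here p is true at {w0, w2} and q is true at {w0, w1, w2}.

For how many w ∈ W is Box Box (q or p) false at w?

1

w0: successors {w1}; Box (q or p) there: w1:T. ✓
w1: successors {w2}; Box (q or p) there: w2:F. ✗
w2: successors {w3}; Box (q or p) there: w3:T. ✓
w3: no successors, so Box Box (q or p) holds vacuously. ✓
Satisfying worlds: {w0, w2, w3}.
So Box Box (q or p) fails at the other 1 world.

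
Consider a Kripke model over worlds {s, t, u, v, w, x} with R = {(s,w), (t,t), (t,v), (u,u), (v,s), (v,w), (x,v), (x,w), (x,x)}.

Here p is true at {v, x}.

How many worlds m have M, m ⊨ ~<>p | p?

5

s: ~<>p is T, p is F. ✓
t: ~<>p is F, p is F. ✗
u: ~<>p is T, p is F. ✓
v: ~<>p is T, p is T. ✓
w: ~<>p is T, p is F. ✓
x: ~<>p is F, p is T. ✓
Satisfying worlds: {s, u, v, w, x}.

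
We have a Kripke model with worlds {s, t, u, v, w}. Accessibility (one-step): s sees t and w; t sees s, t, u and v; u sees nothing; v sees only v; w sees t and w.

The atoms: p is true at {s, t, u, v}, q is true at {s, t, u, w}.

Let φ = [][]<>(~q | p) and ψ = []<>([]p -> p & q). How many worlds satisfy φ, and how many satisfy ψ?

2 and 3

For [][]<>(~q | p):
s: successors {t, w}; []<>(~q | p) there: t:F, w:T. ✗
t: successors {s, t, u, v}; []<>(~q | p) there: s:T, t:F, u:T, v:T. ✗
u: no successors, so [][]<>(~q | p) holds vacuously. ✓
v: successors {v}; []<>(~q | p) there: v:T. ✓
w: successors {t, w}; []<>(~q | p) there: t:F, w:T. ✗
— 2 worlds.
For []<>([]p -> p & q):
s: successors {t, w}; <>([]p -> p & q) there: t:T, w:T. ✓
t: successors {s, t, u, v}; <>([]p -> p & q) there: s:T, t:T, u:F, v:F. ✗
u: no successors, so []<>([]p -> p & q) holds vacuously. ✓
v: successors {v}; <>([]p -> p & q) there: v:F. ✗
w: successors {t, w}; <>([]p -> p & q) there: t:T, w:T. ✓
— 3 worlds.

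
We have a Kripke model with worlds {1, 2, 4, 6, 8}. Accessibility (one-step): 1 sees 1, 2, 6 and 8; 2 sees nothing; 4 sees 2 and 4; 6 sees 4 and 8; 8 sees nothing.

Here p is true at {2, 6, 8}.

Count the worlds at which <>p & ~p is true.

1: <>p is T, ~p is T. ✓
2: <>p is F, ~p is F. ✗
4: <>p is T, ~p is T. ✓
6: <>p is T, ~p is F. ✗
8: <>p is F, ~p is F. ✗
Satisfying worlds: {1, 4}.

2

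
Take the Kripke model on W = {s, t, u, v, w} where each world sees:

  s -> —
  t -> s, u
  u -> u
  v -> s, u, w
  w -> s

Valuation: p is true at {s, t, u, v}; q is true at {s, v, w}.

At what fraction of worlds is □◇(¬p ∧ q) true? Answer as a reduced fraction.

s: no successors, so □◇(¬p ∧ q) holds vacuously. ✓
t: successors {s, u}; ◇(¬p ∧ q) there: s:F, u:F. ✗
u: successors {u}; ◇(¬p ∧ q) there: u:F. ✗
v: successors {s, u, w}; ◇(¬p ∧ q) there: s:F, u:F, w:F. ✗
w: successors {s}; ◇(¬p ∧ q) there: s:F. ✗
That's 1 of 5 worlds, so 1/5.

1/5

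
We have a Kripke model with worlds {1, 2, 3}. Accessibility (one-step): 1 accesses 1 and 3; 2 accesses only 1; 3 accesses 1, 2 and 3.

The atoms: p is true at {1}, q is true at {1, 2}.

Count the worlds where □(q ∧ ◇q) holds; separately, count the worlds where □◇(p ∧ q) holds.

1 and 3

For □(q ∧ ◇q):
1: successors {1, 3}; q ∧ ◇q there: 1:T, 3:F. ✗
2: successors {1}; q ∧ ◇q there: 1:T. ✓
3: successors {1, 2, 3}; q ∧ ◇q there: 1:T, 2:T, 3:F. ✗
— 1 world.
For □◇(p ∧ q):
1: successors {1, 3}; ◇(p ∧ q) there: 1:T, 3:T. ✓
2: successors {1}; ◇(p ∧ q) there: 1:T. ✓
3: successors {1, 2, 3}; ◇(p ∧ q) there: 1:T, 2:T, 3:T. ✓
— 3 worlds.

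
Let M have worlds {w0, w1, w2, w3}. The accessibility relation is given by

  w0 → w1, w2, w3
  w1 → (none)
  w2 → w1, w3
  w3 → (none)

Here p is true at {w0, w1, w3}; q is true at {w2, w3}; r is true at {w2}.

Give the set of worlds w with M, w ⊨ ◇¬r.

{w0, w2}

w0: successors {w1, w2, w3}; ¬r there: w1:T, w2:F, w3:T. ✓
w1: no successors, so ◇¬r fails. ✗
w2: successors {w1, w3}; ¬r there: w1:T, w3:T. ✓
w3: no successors, so ◇¬r fails. ✗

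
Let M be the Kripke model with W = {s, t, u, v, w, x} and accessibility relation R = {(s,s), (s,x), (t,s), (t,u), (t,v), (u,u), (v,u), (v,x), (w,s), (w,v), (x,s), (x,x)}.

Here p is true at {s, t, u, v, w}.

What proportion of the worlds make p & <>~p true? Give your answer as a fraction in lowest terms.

s: p is T, <>~p is T. ✓
t: p is T, <>~p is F. ✗
u: p is T, <>~p is F. ✗
v: p is T, <>~p is T. ✓
w: p is T, <>~p is F. ✗
x: p is F, <>~p is T. ✗
That's 2 of 6 worlds, so 2/6 = 1/3.

1/3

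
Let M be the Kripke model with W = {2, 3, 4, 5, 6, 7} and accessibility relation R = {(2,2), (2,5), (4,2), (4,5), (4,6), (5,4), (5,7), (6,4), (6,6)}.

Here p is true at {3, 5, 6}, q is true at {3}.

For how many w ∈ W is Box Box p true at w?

2: successors {2, 5}; Box p there: 2:F, 5:F. ✗
3: no successors, so Box Box p holds vacuously. ✓
4: successors {2, 5, 6}; Box p there: 2:F, 5:F, 6:F. ✗
5: successors {4, 7}; Box p there: 4:F, 7:T. ✗
6: successors {4, 6}; Box p there: 4:F, 6:F. ✗
7: no successors, so Box Box p holds vacuously. ✓
Satisfying worlds: {3, 7}.

2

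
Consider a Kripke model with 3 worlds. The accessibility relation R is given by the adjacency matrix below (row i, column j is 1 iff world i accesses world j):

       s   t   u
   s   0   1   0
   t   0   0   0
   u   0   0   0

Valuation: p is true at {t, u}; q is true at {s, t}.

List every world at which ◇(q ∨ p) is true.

s: successors {t}; q ∨ p there: t:T. ✓
t: no successors, so ◇(q ∨ p) fails. ✗
u: no successors, so ◇(q ∨ p) fails. ✗

{s}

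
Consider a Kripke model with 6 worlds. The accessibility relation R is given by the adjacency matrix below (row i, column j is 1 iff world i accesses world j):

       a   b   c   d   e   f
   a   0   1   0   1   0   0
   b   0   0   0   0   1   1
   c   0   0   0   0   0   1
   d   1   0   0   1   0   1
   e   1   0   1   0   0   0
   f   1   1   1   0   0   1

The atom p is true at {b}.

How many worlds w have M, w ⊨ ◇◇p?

a: successors {b, d}; ◇p there: b:F, d:F. ✗
b: successors {e, f}; ◇p there: e:F, f:T. ✓
c: successors {f}; ◇p there: f:T. ✓
d: successors {a, d, f}; ◇p there: a:T, d:F, f:T. ✓
e: successors {a, c}; ◇p there: a:T, c:F. ✓
f: successors {a, b, c, f}; ◇p there: a:T, b:F, c:F, f:T. ✓
Satisfying worlds: {b, c, d, e, f}.

5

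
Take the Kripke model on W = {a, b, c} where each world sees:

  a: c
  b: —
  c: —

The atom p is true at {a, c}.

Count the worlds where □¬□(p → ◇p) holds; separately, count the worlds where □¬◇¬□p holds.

For □¬□(p → ◇p):
a: successors {c}; ¬□(p → ◇p) there: c:F. ✗
b: no successors, so □¬□(p → ◇p) holds vacuously. ✓
c: no successors, so □¬□(p → ◇p) holds vacuously. ✓
— 2 worlds.
For □¬◇¬□p:
a: successors {c}; ¬◇¬□p there: c:T. ✓
b: no successors, so □¬◇¬□p holds vacuously. ✓
c: no successors, so □¬◇¬□p holds vacuously. ✓
— 3 worlds.

2 and 3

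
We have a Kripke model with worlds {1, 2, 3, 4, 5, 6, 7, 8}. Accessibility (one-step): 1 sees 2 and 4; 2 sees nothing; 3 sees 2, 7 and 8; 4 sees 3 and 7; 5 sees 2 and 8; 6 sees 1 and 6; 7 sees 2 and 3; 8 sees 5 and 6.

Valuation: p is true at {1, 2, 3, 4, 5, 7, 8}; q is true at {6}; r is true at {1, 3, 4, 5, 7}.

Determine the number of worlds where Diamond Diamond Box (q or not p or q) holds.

1: successors {2, 4}; Diamond Box (q or not p or q) there: 2:F, 4:F. ✗
2: no successors, so Diamond Diamond Box (q or not p or q) fails. ✗
3: successors {2, 7, 8}; Diamond Box (q or not p or q) there: 2:F, 7:T, 8:F. ✓
4: successors {3, 7}; Diamond Box (q or not p or q) there: 3:T, 7:T. ✓
5: successors {2, 8}; Diamond Box (q or not p or q) there: 2:F, 8:F. ✗
6: successors {1, 6}; Diamond Box (q or not p or q) there: 1:T, 6:F. ✓
7: successors {2, 3}; Diamond Box (q or not p or q) there: 2:F, 3:T. ✓
8: successors {5, 6}; Diamond Box (q or not p or q) there: 5:T, 6:F. ✓
Satisfying worlds: {3, 4, 6, 7, 8}.

5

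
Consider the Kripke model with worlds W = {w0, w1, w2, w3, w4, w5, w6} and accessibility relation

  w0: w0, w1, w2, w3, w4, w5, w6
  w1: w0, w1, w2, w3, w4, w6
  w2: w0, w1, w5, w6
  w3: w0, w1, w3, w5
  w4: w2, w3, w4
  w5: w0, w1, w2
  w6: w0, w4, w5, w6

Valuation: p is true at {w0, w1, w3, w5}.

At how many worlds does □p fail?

6

w0: successors {w0, w1, w2, w3, w4, w5, w6}; p there: w0:T, w1:T, w2:F, w3:T, w4:F, w5:T, w6:F. ✗
w1: successors {w0, w1, w2, w3, w4, w6}; p there: w0:T, w1:T, w2:F, w3:T, w4:F, w6:F. ✗
w2: successors {w0, w1, w5, w6}; p there: w0:T, w1:T, w5:T, w6:F. ✗
w3: successors {w0, w1, w3, w5}; p there: w0:T, w1:T, w3:T, w5:T. ✓
w4: successors {w2, w3, w4}; p there: w2:F, w3:T, w4:F. ✗
w5: successors {w0, w1, w2}; p there: w0:T, w1:T, w2:F. ✗
w6: successors {w0, w4, w5, w6}; p there: w0:T, w4:F, w5:T, w6:F. ✗
Satisfying worlds: {w3}.
So □p fails at the other 6 worlds.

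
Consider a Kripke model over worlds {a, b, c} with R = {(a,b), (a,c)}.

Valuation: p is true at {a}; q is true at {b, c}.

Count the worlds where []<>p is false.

a: successors {b, c}; <>p there: b:F, c:F. ✗
b: no successors, so []<>p holds vacuously. ✓
c: no successors, so []<>p holds vacuously. ✓
Satisfying worlds: {b, c}.
So []<>p fails at the other 1 world.

1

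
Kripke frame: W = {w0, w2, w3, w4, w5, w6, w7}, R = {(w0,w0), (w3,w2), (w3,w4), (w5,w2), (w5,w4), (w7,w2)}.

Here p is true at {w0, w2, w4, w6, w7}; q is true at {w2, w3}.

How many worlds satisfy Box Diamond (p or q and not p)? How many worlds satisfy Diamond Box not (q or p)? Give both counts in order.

4 and 3

For Box Diamond (p or q and not p):
w0: successors {w0}; Diamond (p or q and not p) there: w0:T. ✓
w2: no successors, so Box Diamond (p or q and not p) holds vacuously. ✓
w3: successors {w2, w4}; Diamond (p or q and not p) there: w2:F, w4:F. ✗
w4: no successors, so Box Diamond (p or q and not p) holds vacuously. ✓
w5: successors {w2, w4}; Diamond (p or q and not p) there: w2:F, w4:F. ✗
w6: no successors, so Box Diamond (p or q and not p) holds vacuously. ✓
w7: successors {w2}; Diamond (p or q and not p) there: w2:F. ✗
— 4 worlds.
For Diamond Box not (q or p):
w0: successors {w0}; Box not (q or p) there: w0:F. ✗
w2: no successors, so Diamond Box not (q or p) fails. ✗
w3: successors {w2, w4}; Box not (q or p) there: w2:T, w4:T. ✓
w4: no successors, so Diamond Box not (q or p) fails. ✗
w5: successors {w2, w4}; Box not (q or p) there: w2:T, w4:T. ✓
w6: no successors, so Diamond Box not (q or p) fails. ✗
w7: successors {w2}; Box not (q or p) there: w2:T. ✓
— 3 worlds.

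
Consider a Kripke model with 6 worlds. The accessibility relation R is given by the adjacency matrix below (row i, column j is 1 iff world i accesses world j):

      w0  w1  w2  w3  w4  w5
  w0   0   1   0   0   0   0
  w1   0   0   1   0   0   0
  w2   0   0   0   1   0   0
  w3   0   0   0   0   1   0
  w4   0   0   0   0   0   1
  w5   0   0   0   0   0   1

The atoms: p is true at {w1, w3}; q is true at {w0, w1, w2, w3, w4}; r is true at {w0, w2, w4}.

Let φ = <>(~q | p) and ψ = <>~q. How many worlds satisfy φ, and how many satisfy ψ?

For <>(~q | p):
w0: successors {w1}; ~q | p there: w1:T. ✓
w1: successors {w2}; ~q | p there: w2:F. ✗
w2: successors {w3}; ~q | p there: w3:T. ✓
w3: successors {w4}; ~q | p there: w4:F. ✗
w4: successors {w5}; ~q | p there: w5:T. ✓
w5: successors {w5}; ~q | p there: w5:T. ✓
— 4 worlds.
For <>~q:
w0: successors {w1}; ~q there: w1:F. ✗
w1: successors {w2}; ~q there: w2:F. ✗
w2: successors {w3}; ~q there: w3:F. ✗
w3: successors {w4}; ~q there: w4:F. ✗
w4: successors {w5}; ~q there: w5:T. ✓
w5: successors {w5}; ~q there: w5:T. ✓
— 2 worlds.

4 and 2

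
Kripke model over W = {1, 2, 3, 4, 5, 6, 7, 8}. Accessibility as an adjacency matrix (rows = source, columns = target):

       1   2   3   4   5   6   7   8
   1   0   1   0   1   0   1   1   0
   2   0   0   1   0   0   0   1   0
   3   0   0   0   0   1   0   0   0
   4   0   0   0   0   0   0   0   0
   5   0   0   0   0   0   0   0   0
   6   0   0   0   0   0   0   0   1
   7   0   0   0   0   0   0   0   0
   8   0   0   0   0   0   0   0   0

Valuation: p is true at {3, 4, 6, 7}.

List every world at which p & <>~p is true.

{3, 6}

1: p is F, <>~p is T. ✗
2: p is F, <>~p is F. ✗
3: p is T, <>~p is T. ✓
4: p is T, <>~p is F. ✗
5: p is F, <>~p is F. ✗
6: p is T, <>~p is T. ✓
7: p is T, <>~p is F. ✗
8: p is F, <>~p is F. ✗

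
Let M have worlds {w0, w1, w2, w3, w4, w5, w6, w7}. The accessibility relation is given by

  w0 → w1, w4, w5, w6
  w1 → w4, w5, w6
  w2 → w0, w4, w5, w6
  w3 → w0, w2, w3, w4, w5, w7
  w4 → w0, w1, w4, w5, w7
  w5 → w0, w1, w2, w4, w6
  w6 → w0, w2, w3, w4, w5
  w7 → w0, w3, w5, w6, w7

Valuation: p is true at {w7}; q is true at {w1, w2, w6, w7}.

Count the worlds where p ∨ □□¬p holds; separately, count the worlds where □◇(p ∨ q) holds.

1 and 8

For p ∨ □□¬p:
w0: p is F, □□¬p is F. ✗
w1: p is F, □□¬p is F. ✗
w2: p is F, □□¬p is F. ✗
w3: p is F, □□¬p is F. ✗
w4: p is F, □□¬p is F. ✗
w5: p is F, □□¬p is F. ✗
w6: p is F, □□¬p is F. ✗
w7: p is T, □□¬p is F. ✓
— 1 world.
For □◇(p ∨ q):
w0: successors {w1, w4, w5, w6}; ◇(p ∨ q) there: w1:T, w4:T, w5:T, w6:T. ✓
w1: successors {w4, w5, w6}; ◇(p ∨ q) there: w4:T, w5:T, w6:T. ✓
w2: successors {w0, w4, w5, w6}; ◇(p ∨ q) there: w0:T, w4:T, w5:T, w6:T. ✓
w3: successors {w0, w2, w3, w4, w5, w7}; ◇(p ∨ q) there: w0:T, w2:T, w3:T, w4:T, w5:T, w7:T. ✓
w4: successors {w0, w1, w4, w5, w7}; ◇(p ∨ q) there: w0:T, w1:T, w4:T, w5:T, w7:T. ✓
w5: successors {w0, w1, w2, w4, w6}; ◇(p ∨ q) there: w0:T, w1:T, w2:T, w4:T, w6:T. ✓
w6: successors {w0, w2, w3, w4, w5}; ◇(p ∨ q) there: w0:T, w2:T, w3:T, w4:T, w5:T. ✓
w7: successors {w0, w3, w5, w6, w7}; ◇(p ∨ q) there: w0:T, w3:T, w5:T, w6:T, w7:T. ✓
— 8 worlds.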